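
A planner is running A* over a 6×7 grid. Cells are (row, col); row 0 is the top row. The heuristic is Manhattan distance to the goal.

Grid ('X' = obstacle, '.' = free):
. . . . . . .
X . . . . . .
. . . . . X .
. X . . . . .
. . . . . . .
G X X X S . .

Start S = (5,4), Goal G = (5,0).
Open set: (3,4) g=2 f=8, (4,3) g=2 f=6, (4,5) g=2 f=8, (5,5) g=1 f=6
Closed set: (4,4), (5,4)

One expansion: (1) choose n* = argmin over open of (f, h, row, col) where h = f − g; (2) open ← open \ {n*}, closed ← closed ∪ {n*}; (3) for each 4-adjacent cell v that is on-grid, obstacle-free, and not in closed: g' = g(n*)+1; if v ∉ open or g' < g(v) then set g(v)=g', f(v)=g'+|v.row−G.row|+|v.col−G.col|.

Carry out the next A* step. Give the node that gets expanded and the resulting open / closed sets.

step 1: expand (4,3) (f=6, h=4) → closed; open now [(3,3) g=3 f=8, (3,4) g=2 f=8, (4,2) g=3 f=6, (4,5) g=2 f=8, (5,5) g=1 f=6]

expanded=(4,3); open=[(3,3) g=3 f=8, (3,4) g=2 f=8, (4,2) g=3 f=6, (4,5) g=2 f=8, (5,5) g=1 f=6]; closed=[(4,3), (4,4), (5,4)]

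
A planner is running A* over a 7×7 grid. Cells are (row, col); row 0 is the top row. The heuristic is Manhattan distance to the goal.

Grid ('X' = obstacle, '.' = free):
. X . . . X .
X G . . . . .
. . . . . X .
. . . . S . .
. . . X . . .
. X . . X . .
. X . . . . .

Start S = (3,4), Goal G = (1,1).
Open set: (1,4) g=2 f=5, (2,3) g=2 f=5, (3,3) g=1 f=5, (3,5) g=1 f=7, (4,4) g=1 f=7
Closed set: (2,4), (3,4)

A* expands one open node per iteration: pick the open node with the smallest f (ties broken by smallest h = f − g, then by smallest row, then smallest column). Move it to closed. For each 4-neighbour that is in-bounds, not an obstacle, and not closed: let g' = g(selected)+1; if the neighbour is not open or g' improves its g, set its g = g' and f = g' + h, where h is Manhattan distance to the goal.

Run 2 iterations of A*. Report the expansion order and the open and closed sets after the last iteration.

order=[(1,4) → (1,3)]; open=[(0,3) g=4 f=7, (0,4) g=3 f=7, (1,2) g=4 f=5, (1,5) g=3 f=7, (2,3) g=2 f=5, (3,3) g=1 f=5, (3,5) g=1 f=7, (4,4) g=1 f=7]; closed=[(1,3), (1,4), (2,4), (3,4)]

step 1: expand (1,4) (f=5, h=3) → closed; open now [(0,4) g=3 f=7, (1,3) g=3 f=5, (1,5) g=3 f=7, (2,3) g=2 f=5, (3,3) g=1 f=5, (3,5) g=1 f=7, (4,4) g=1 f=7]
step 2: expand (1,3) (f=5, h=2) → closed; open now [(0,3) g=4 f=7, (0,4) g=3 f=7, (1,2) g=4 f=5, (1,5) g=3 f=7, (2,3) g=2 f=5, (3,3) g=1 f=5, (3,5) g=1 f=7, (4,4) g=1 f=7]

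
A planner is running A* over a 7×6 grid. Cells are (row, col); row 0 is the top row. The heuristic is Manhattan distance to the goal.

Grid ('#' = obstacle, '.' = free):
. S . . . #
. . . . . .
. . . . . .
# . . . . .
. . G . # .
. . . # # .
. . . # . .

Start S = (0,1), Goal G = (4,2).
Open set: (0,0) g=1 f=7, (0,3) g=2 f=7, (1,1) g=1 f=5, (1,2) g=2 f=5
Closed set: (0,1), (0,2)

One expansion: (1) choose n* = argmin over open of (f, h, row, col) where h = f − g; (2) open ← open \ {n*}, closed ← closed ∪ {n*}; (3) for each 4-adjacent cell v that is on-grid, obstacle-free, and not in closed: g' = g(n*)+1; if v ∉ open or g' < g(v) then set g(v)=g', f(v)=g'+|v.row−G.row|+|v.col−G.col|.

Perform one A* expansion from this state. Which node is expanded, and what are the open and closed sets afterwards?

expanded=(1,2); open=[(0,0) g=1 f=7, (0,3) g=2 f=7, (1,1) g=1 f=5, (1,3) g=3 f=7, (2,2) g=3 f=5]; closed=[(0,1), (0,2), (1,2)]

step 1: expand (1,2) (f=5, h=3) → closed; open now [(0,0) g=1 f=7, (0,3) g=2 f=7, (1,1) g=1 f=5, (1,3) g=3 f=7, (2,2) g=3 f=5]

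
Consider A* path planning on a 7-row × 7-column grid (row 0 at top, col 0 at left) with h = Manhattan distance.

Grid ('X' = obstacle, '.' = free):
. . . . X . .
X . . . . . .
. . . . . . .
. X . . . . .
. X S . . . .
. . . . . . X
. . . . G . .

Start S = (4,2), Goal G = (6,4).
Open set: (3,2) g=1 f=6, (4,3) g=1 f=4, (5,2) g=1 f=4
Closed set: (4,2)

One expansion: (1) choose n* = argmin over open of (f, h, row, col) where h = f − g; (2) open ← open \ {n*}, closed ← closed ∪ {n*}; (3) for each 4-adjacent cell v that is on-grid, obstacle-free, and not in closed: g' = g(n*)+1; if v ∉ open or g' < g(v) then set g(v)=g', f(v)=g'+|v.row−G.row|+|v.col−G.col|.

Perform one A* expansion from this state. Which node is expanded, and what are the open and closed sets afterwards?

step 1: expand (4,3) (f=4, h=3) → closed; open now [(3,2) g=1 f=6, (3,3) g=2 f=6, (4,4) g=2 f=4, (5,2) g=1 f=4, (5,3) g=2 f=4]

expanded=(4,3); open=[(3,2) g=1 f=6, (3,3) g=2 f=6, (4,4) g=2 f=4, (5,2) g=1 f=4, (5,3) g=2 f=4]; closed=[(4,2), (4,3)]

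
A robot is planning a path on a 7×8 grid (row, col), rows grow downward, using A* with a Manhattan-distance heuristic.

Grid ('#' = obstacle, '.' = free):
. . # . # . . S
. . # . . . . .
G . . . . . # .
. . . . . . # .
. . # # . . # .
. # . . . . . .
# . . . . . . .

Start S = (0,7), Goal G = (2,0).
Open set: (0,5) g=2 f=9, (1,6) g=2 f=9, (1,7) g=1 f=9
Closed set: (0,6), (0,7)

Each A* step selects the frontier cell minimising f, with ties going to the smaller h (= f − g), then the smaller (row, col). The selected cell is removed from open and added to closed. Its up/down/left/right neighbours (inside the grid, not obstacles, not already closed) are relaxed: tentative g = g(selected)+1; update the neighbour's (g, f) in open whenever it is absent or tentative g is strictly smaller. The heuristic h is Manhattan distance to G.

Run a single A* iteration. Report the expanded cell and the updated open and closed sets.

step 1: expand (0,5) (f=9, h=7) → closed; open now [(1,5) g=3 f=9, (1,6) g=2 f=9, (1,7) g=1 f=9]

expanded=(0,5); open=[(1,5) g=3 f=9, (1,6) g=2 f=9, (1,7) g=1 f=9]; closed=[(0,5), (0,6), (0,7)]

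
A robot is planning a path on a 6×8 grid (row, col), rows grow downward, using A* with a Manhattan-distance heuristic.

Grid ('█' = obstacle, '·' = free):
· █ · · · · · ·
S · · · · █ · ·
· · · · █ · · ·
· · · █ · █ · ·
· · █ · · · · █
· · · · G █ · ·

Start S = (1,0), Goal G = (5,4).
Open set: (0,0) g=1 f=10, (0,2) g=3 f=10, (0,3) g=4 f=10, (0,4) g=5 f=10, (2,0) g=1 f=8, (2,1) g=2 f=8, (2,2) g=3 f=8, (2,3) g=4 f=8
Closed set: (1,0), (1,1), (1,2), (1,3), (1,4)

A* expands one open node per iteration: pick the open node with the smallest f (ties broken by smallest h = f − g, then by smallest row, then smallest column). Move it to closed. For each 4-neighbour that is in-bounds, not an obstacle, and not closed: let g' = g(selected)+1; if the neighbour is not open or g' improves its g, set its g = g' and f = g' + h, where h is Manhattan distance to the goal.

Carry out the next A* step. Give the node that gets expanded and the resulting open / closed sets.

step 1: expand (2,3) (f=8, h=4) → closed; open now [(0,0) g=1 f=10, (0,2) g=3 f=10, (0,3) g=4 f=10, (0,4) g=5 f=10, (2,0) g=1 f=8, (2,1) g=2 f=8, (2,2) g=3 f=8]

expanded=(2,3); open=[(0,0) g=1 f=10, (0,2) g=3 f=10, (0,3) g=4 f=10, (0,4) g=5 f=10, (2,0) g=1 f=8, (2,1) g=2 f=8, (2,2) g=3 f=8]; closed=[(1,0), (1,1), (1,2), (1,3), (1,4), (2,3)]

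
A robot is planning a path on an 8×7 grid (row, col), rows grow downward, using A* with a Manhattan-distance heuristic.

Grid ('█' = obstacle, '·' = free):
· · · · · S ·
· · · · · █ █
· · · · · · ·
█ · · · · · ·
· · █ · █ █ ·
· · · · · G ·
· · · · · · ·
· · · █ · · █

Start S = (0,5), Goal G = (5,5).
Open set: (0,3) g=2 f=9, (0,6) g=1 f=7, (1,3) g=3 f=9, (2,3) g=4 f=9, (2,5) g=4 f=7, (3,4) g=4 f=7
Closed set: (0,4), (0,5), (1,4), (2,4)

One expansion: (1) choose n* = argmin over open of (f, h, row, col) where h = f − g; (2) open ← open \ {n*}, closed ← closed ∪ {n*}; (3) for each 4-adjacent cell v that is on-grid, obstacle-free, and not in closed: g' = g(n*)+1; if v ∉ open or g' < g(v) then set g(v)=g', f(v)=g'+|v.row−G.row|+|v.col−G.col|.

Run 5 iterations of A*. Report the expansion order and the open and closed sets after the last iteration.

order=[(2,5) → (3,5) → (3,4) → (0,6) → (3,6)]; open=[(0,3) g=2 f=9, (1,3) g=3 f=9, (2,3) g=4 f=9, (2,6) g=5 f=9, (3,3) g=5 f=9, (4,6) g=7 f=9]; closed=[(0,4), (0,5), (0,6), (1,4), (2,4), (2,5), (3,4), (3,5), (3,6)]

step 1: expand (2,5) (f=7, h=3) → closed; open now [(0,3) g=2 f=9, (0,6) g=1 f=7, (1,3) g=3 f=9, (2,3) g=4 f=9, (2,6) g=5 f=9, (3,4) g=4 f=7, (3,5) g=5 f=7]
step 2: expand (3,5) (f=7, h=2) → closed; open now [(0,3) g=2 f=9, (0,6) g=1 f=7, (1,3) g=3 f=9, (2,3) g=4 f=9, (2,6) g=5 f=9, (3,4) g=4 f=7, (3,6) g=6 f=9]
step 3: expand (3,4) (f=7, h=3) → closed; open now [(0,3) g=2 f=9, (0,6) g=1 f=7, (1,3) g=3 f=9, (2,3) g=4 f=9, (2,6) g=5 f=9, (3,3) g=5 f=9, (3,6) g=6 f=9]
step 4: expand (0,6) (f=7, h=6) → closed; open now [(0,3) g=2 f=9, (1,3) g=3 f=9, (2,3) g=4 f=9, (2,6) g=5 f=9, (3,3) g=5 f=9, (3,6) g=6 f=9]
step 5: expand (3,6) (f=9, h=3) → closed; open now [(0,3) g=2 f=9, (1,3) g=3 f=9, (2,3) g=4 f=9, (2,6) g=5 f=9, (3,3) g=5 f=9, (4,6) g=7 f=9]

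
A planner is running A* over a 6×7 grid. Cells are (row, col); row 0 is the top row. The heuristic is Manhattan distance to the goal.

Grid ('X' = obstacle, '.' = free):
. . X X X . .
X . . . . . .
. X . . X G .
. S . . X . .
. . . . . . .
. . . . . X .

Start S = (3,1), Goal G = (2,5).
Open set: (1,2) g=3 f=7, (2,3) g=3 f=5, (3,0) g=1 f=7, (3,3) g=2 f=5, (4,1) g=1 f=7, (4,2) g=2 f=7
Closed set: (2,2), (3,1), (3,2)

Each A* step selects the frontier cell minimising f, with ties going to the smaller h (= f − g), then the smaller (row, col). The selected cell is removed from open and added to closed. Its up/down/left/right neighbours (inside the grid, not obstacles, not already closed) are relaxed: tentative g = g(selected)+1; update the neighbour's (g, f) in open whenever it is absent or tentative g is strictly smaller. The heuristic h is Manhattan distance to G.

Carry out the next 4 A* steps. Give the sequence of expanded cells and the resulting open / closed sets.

order=[(2,3) → (3,3) → (1,3) → (1,4)]; open=[(1,2) g=3 f=7, (1,5) g=6 f=7, (3,0) g=1 f=7, (4,1) g=1 f=7, (4,2) g=2 f=7, (4,3) g=3 f=7]; closed=[(1,3), (1,4), (2,2), (2,3), (3,1), (3,2), (3,3)]

step 1: expand (2,3) (f=5, h=2) → closed; open now [(1,2) g=3 f=7, (1,3) g=4 f=7, (3,0) g=1 f=7, (3,3) g=2 f=5, (4,1) g=1 f=7, (4,2) g=2 f=7]
step 2: expand (3,3) (f=5, h=3) → closed; open now [(1,2) g=3 f=7, (1,3) g=4 f=7, (3,0) g=1 f=7, (4,1) g=1 f=7, (4,2) g=2 f=7, (4,3) g=3 f=7]
step 3: expand (1,3) (f=7, h=3) → closed; open now [(1,2) g=3 f=7, (1,4) g=5 f=7, (3,0) g=1 f=7, (4,1) g=1 f=7, (4,2) g=2 f=7, (4,3) g=3 f=7]
step 4: expand (1,4) (f=7, h=2) → closed; open now [(1,2) g=3 f=7, (1,5) g=6 f=7, (3,0) g=1 f=7, (4,1) g=1 f=7, (4,2) g=2 f=7, (4,3) g=3 f=7]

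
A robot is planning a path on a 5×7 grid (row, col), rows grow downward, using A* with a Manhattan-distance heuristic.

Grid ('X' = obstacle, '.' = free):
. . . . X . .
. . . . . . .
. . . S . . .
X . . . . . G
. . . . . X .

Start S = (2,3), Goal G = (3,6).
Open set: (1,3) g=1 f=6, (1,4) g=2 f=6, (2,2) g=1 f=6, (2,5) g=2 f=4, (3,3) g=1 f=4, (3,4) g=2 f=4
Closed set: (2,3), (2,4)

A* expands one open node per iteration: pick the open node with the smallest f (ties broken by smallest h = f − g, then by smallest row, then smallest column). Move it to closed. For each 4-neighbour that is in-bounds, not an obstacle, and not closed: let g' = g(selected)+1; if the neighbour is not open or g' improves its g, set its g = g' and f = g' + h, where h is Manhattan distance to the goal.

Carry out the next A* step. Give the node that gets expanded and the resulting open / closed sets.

step 1: expand (2,5) (f=4, h=2) → closed; open now [(1,3) g=1 f=6, (1,4) g=2 f=6, (1,5) g=3 f=6, (2,2) g=1 f=6, (2,6) g=3 f=4, (3,3) g=1 f=4, (3,4) g=2 f=4, (3,5) g=3 f=4]

expanded=(2,5); open=[(1,3) g=1 f=6, (1,4) g=2 f=6, (1,5) g=3 f=6, (2,2) g=1 f=6, (2,6) g=3 f=4, (3,3) g=1 f=4, (3,4) g=2 f=4, (3,5) g=3 f=4]; closed=[(2,3), (2,4), (2,5)]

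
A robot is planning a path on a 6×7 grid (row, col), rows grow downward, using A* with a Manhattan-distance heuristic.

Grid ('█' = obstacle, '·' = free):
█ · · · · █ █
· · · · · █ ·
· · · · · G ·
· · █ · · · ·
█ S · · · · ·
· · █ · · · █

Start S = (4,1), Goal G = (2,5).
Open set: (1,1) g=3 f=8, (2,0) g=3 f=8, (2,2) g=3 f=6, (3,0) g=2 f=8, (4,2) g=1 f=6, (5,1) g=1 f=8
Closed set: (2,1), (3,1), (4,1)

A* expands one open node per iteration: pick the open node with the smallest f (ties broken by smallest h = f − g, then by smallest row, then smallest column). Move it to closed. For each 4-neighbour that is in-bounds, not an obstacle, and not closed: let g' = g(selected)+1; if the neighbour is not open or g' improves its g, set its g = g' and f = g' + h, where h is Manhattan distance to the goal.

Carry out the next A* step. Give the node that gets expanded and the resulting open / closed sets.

step 1: expand (2,2) (f=6, h=3) → closed; open now [(1,1) g=3 f=8, (1,2) g=4 f=8, (2,0) g=3 f=8, (2,3) g=4 f=6, (3,0) g=2 f=8, (4,2) g=1 f=6, (5,1) g=1 f=8]

expanded=(2,2); open=[(1,1) g=3 f=8, (1,2) g=4 f=8, (2,0) g=3 f=8, (2,3) g=4 f=6, (3,0) g=2 f=8, (4,2) g=1 f=6, (5,1) g=1 f=8]; closed=[(2,1), (2,2), (3,1), (4,1)]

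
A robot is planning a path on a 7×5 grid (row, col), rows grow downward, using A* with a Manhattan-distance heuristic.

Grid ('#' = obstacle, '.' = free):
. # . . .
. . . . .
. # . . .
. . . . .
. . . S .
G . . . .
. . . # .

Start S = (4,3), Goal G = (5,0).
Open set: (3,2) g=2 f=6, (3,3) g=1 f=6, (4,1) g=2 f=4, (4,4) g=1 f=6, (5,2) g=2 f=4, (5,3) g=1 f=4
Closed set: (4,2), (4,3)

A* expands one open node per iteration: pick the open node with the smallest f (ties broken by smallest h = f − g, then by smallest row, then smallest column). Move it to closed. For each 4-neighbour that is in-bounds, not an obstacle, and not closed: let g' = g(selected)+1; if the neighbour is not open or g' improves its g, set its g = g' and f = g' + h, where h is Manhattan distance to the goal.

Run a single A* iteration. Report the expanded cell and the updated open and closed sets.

expanded=(4,1); open=[(3,1) g=3 f=6, (3,2) g=2 f=6, (3,3) g=1 f=6, (4,0) g=3 f=4, (4,4) g=1 f=6, (5,1) g=3 f=4, (5,2) g=2 f=4, (5,3) g=1 f=4]; closed=[(4,1), (4,2), (4,3)]

step 1: expand (4,1) (f=4, h=2) → closed; open now [(3,1) g=3 f=6, (3,2) g=2 f=6, (3,3) g=1 f=6, (4,0) g=3 f=4, (4,4) g=1 f=6, (5,1) g=3 f=4, (5,2) g=2 f=4, (5,3) g=1 f=4]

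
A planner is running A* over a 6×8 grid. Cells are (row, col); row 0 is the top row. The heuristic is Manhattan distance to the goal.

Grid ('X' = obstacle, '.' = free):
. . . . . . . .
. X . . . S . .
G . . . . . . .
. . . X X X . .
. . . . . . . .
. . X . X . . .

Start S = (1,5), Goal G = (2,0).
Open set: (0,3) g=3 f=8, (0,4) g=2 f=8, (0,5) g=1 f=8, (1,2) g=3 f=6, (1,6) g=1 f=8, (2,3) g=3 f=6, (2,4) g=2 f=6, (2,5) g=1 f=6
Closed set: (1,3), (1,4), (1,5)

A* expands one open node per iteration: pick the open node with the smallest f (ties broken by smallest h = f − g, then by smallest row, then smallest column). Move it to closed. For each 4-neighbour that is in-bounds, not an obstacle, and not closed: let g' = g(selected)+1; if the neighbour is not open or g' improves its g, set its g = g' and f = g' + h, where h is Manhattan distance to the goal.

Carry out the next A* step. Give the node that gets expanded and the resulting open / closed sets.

step 1: expand (1,2) (f=6, h=3) → closed; open now [(0,2) g=4 f=8, (0,3) g=3 f=8, (0,4) g=2 f=8, (0,5) g=1 f=8, (1,6) g=1 f=8, (2,2) g=4 f=6, (2,3) g=3 f=6, (2,4) g=2 f=6, (2,5) g=1 f=6]

expanded=(1,2); open=[(0,2) g=4 f=8, (0,3) g=3 f=8, (0,4) g=2 f=8, (0,5) g=1 f=8, (1,6) g=1 f=8, (2,2) g=4 f=6, (2,3) g=3 f=6, (2,4) g=2 f=6, (2,5) g=1 f=6]; closed=[(1,2), (1,3), (1,4), (1,5)]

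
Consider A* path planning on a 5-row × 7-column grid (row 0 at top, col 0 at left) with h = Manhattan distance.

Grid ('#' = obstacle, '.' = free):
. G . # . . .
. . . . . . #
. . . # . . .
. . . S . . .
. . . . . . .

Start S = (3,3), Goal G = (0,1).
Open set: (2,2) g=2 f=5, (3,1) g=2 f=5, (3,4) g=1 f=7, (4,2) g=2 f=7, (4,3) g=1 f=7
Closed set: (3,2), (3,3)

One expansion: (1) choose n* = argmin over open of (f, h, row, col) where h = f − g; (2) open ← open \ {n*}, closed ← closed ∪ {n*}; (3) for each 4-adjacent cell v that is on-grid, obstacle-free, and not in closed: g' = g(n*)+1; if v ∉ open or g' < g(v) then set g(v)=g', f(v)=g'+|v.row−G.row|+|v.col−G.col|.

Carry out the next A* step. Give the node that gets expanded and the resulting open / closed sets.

step 1: expand (2,2) (f=5, h=3) → closed; open now [(1,2) g=3 f=5, (2,1) g=3 f=5, (3,1) g=2 f=5, (3,4) g=1 f=7, (4,2) g=2 f=7, (4,3) g=1 f=7]

expanded=(2,2); open=[(1,2) g=3 f=5, (2,1) g=3 f=5, (3,1) g=2 f=5, (3,4) g=1 f=7, (4,2) g=2 f=7, (4,3) g=1 f=7]; closed=[(2,2), (3,2), (3,3)]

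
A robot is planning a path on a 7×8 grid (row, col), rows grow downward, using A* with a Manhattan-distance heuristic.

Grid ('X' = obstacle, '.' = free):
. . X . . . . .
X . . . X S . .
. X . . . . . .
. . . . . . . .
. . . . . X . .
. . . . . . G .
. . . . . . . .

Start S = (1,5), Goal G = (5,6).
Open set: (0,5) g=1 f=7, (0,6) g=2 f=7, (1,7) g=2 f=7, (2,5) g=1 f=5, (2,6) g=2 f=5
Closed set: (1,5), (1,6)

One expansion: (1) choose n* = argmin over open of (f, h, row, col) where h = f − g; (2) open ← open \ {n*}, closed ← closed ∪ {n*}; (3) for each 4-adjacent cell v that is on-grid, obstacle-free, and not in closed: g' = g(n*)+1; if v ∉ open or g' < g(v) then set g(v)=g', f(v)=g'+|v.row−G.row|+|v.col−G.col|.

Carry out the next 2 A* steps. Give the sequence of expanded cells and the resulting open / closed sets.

step 1: expand (2,6) (f=5, h=3) → closed; open now [(0,5) g=1 f=7, (0,6) g=2 f=7, (1,7) g=2 f=7, (2,5) g=1 f=5, (2,7) g=3 f=7, (3,6) g=3 f=5]
step 2: expand (3,6) (f=5, h=2) → closed; open now [(0,5) g=1 f=7, (0,6) g=2 f=7, (1,7) g=2 f=7, (2,5) g=1 f=5, (2,7) g=3 f=7, (3,5) g=4 f=7, (3,7) g=4 f=7, (4,6) g=4 f=5]

order=[(2,6) → (3,6)]; open=[(0,5) g=1 f=7, (0,6) g=2 f=7, (1,7) g=2 f=7, (2,5) g=1 f=5, (2,7) g=3 f=7, (3,5) g=4 f=7, (3,7) g=4 f=7, (4,6) g=4 f=5]; closed=[(1,5), (1,6), (2,6), (3,6)]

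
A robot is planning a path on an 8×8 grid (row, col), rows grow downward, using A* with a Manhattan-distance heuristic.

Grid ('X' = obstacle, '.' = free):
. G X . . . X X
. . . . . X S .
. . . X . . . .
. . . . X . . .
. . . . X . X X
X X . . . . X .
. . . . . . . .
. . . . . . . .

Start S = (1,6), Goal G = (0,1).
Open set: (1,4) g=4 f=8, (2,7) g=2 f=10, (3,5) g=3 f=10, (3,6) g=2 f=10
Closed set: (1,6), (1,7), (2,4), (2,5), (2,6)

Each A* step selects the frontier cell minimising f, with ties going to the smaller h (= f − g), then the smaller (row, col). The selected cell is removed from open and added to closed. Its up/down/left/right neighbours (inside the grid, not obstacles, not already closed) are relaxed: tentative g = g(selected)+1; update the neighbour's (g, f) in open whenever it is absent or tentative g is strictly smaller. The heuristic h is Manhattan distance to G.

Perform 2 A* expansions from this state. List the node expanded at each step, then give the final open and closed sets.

order=[(1,4) → (0,4)]; open=[(0,3) g=6 f=8, (0,5) g=6 f=10, (1,3) g=5 f=8, (2,7) g=2 f=10, (3,5) g=3 f=10, (3,6) g=2 f=10]; closed=[(0,4), (1,4), (1,6), (1,7), (2,4), (2,5), (2,6)]

step 1: expand (1,4) (f=8, h=4) → closed; open now [(0,4) g=5 f=8, (1,3) g=5 f=8, (2,7) g=2 f=10, (3,5) g=3 f=10, (3,6) g=2 f=10]
step 2: expand (0,4) (f=8, h=3) → closed; open now [(0,3) g=6 f=8, (0,5) g=6 f=10, (1,3) g=5 f=8, (2,7) g=2 f=10, (3,5) g=3 f=10, (3,6) g=2 f=10]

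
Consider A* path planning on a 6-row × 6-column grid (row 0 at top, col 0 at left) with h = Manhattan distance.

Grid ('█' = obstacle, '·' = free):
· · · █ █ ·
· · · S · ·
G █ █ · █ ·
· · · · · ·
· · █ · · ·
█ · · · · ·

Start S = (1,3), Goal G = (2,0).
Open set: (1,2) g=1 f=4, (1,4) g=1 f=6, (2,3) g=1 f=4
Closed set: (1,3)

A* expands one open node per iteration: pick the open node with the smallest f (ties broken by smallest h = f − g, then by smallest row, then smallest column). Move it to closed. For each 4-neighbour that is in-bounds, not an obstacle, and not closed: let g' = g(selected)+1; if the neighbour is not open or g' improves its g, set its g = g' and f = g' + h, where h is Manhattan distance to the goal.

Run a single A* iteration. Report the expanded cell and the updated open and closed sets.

step 1: expand (1,2) (f=4, h=3) → closed; open now [(0,2) g=2 f=6, (1,1) g=2 f=4, (1,4) g=1 f=6, (2,3) g=1 f=4]

expanded=(1,2); open=[(0,2) g=2 f=6, (1,1) g=2 f=4, (1,4) g=1 f=6, (2,3) g=1 f=4]; closed=[(1,2), (1,3)]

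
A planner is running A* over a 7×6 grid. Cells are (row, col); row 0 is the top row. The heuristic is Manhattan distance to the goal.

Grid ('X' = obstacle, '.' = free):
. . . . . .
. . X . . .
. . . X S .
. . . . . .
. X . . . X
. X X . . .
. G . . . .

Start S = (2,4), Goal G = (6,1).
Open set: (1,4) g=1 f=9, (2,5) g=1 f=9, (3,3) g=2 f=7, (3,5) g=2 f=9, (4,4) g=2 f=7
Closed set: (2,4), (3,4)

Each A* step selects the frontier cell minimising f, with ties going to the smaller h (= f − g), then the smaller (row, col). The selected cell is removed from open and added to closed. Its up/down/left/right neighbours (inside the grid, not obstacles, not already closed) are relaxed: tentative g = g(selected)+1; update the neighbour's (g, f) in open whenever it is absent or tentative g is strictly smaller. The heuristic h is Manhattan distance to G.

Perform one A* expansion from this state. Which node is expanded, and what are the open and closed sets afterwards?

expanded=(3,3); open=[(1,4) g=1 f=9, (2,5) g=1 f=9, (3,2) g=3 f=7, (3,5) g=2 f=9, (4,3) g=3 f=7, (4,4) g=2 f=7]; closed=[(2,4), (3,3), (3,4)]

step 1: expand (3,3) (f=7, h=5) → closed; open now [(1,4) g=1 f=9, (2,5) g=1 f=9, (3,2) g=3 f=7, (3,5) g=2 f=9, (4,3) g=3 f=7, (4,4) g=2 f=7]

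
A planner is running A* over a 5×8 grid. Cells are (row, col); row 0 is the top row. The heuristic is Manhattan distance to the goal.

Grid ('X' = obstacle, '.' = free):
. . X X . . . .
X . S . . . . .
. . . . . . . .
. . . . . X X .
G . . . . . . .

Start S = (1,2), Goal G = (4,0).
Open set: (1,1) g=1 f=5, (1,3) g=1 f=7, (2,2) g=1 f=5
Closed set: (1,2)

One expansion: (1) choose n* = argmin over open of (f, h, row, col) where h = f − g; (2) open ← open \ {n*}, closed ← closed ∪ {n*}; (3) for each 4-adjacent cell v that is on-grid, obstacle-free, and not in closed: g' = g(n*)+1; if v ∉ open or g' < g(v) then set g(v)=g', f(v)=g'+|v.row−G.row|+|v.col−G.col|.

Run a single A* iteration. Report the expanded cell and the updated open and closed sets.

step 1: expand (1,1) (f=5, h=4) → closed; open now [(0,1) g=2 f=7, (1,3) g=1 f=7, (2,1) g=2 f=5, (2,2) g=1 f=5]

expanded=(1,1); open=[(0,1) g=2 f=7, (1,3) g=1 f=7, (2,1) g=2 f=5, (2,2) g=1 f=5]; closed=[(1,1), (1,2)]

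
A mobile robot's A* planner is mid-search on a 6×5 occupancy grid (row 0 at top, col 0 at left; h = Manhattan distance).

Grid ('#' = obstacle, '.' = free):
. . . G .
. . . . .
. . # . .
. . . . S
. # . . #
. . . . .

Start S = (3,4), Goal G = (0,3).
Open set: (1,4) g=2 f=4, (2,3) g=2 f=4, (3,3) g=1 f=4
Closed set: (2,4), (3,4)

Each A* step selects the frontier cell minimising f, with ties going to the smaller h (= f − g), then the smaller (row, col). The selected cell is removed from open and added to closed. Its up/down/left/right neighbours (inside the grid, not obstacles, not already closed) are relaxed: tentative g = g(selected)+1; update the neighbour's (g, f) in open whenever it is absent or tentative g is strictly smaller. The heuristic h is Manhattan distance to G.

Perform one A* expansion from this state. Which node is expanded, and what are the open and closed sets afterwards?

expanded=(1,4); open=[(0,4) g=3 f=4, (1,3) g=3 f=4, (2,3) g=2 f=4, (3,3) g=1 f=4]; closed=[(1,4), (2,4), (3,4)]

step 1: expand (1,4) (f=4, h=2) → closed; open now [(0,4) g=3 f=4, (1,3) g=3 f=4, (2,3) g=2 f=4, (3,3) g=1 f=4]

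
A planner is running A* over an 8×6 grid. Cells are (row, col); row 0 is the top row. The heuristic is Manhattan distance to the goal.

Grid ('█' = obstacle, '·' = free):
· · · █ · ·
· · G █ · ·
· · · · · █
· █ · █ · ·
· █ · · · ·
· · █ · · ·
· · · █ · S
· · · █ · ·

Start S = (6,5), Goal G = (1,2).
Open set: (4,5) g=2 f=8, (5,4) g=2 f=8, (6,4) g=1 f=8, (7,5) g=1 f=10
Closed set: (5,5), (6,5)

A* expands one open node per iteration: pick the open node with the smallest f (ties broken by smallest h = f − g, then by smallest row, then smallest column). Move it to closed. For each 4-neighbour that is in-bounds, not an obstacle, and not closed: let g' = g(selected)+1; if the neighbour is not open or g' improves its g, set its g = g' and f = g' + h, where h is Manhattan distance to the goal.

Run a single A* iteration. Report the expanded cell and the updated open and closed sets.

expanded=(4,5); open=[(3,5) g=3 f=8, (4,4) g=3 f=8, (5,4) g=2 f=8, (6,4) g=1 f=8, (7,5) g=1 f=10]; closed=[(4,5), (5,5), (6,5)]

step 1: expand (4,5) (f=8, h=6) → closed; open now [(3,5) g=3 f=8, (4,4) g=3 f=8, (5,4) g=2 f=8, (6,4) g=1 f=8, (7,5) g=1 f=10]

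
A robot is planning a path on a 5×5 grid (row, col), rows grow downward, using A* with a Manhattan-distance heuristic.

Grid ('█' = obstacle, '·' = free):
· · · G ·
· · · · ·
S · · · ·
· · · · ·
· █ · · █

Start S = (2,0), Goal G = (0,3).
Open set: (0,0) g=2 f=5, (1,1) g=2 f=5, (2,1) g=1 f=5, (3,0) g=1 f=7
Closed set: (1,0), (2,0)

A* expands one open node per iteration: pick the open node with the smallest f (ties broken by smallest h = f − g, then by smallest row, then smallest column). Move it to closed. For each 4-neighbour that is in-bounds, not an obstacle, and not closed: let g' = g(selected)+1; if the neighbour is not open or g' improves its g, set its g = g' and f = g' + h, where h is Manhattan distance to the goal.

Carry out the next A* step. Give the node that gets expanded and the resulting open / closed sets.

expanded=(0,0); open=[(0,1) g=3 f=5, (1,1) g=2 f=5, (2,1) g=1 f=5, (3,0) g=1 f=7]; closed=[(0,0), (1,0), (2,0)]

step 1: expand (0,0) (f=5, h=3) → closed; open now [(0,1) g=3 f=5, (1,1) g=2 f=5, (2,1) g=1 f=5, (3,0) g=1 f=7]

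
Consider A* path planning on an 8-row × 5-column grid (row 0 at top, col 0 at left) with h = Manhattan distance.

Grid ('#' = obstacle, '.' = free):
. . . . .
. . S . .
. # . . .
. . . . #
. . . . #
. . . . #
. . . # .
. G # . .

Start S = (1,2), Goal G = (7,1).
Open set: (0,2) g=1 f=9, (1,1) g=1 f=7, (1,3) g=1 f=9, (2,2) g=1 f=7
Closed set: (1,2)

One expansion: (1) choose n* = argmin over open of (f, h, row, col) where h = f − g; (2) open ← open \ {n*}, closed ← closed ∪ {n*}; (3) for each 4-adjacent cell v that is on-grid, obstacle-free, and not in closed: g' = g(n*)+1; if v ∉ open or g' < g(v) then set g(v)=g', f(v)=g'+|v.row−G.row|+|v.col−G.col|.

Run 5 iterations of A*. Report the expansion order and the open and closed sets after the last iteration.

order=[(1,1) → (2,2) → (3,2) → (3,1) → (4,1)]; open=[(0,1) g=2 f=9, (0,2) g=1 f=9, (1,0) g=2 f=9, (1,3) g=1 f=9, (2,3) g=2 f=9, (3,0) g=4 f=9, (3,3) g=3 f=9, (4,0) g=5 f=9, (4,2) g=3 f=7, (5,1) g=5 f=7]; closed=[(1,1), (1,2), (2,2), (3,1), (3,2), (4,1)]

step 1: expand (1,1) (f=7, h=6) → closed; open now [(0,1) g=2 f=9, (0,2) g=1 f=9, (1,0) g=2 f=9, (1,3) g=1 f=9, (2,2) g=1 f=7]
step 2: expand (2,2) (f=7, h=6) → closed; open now [(0,1) g=2 f=9, (0,2) g=1 f=9, (1,0) g=2 f=9, (1,3) g=1 f=9, (2,3) g=2 f=9, (3,2) g=2 f=7]
step 3: expand (3,2) (f=7, h=5) → closed; open now [(0,1) g=2 f=9, (0,2) g=1 f=9, (1,0) g=2 f=9, (1,3) g=1 f=9, (2,3) g=2 f=9, (3,1) g=3 f=7, (3,3) g=3 f=9, (4,2) g=3 f=7]
step 4: expand (3,1) (f=7, h=4) → closed; open now [(0,1) g=2 f=9, (0,2) g=1 f=9, (1,0) g=2 f=9, (1,3) g=1 f=9, (2,3) g=2 f=9, (3,0) g=4 f=9, (3,3) g=3 f=9, (4,1) g=4 f=7, (4,2) g=3 f=7]
step 5: expand (4,1) (f=7, h=3) → closed; open now [(0,1) g=2 f=9, (0,2) g=1 f=9, (1,0) g=2 f=9, (1,3) g=1 f=9, (2,3) g=2 f=9, (3,0) g=4 f=9, (3,3) g=3 f=9, (4,0) g=5 f=9, (4,2) g=3 f=7, (5,1) g=5 f=7]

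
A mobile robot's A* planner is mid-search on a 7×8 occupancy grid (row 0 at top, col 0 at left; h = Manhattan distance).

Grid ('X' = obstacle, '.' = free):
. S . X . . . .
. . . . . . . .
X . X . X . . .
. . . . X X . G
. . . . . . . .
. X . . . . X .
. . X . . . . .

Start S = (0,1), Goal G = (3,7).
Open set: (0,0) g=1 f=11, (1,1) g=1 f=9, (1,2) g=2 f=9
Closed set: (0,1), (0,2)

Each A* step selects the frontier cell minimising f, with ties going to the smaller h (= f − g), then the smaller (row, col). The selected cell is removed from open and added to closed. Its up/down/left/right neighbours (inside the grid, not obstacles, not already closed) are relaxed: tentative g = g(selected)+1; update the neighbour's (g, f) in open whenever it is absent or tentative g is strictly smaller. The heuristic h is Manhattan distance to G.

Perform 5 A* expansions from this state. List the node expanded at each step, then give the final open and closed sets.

order=[(1,2) → (1,3) → (1,4) → (1,5) → (1,6)]; open=[(0,0) g=1 f=11, (0,4) g=5 f=11, (0,5) g=6 f=11, (0,6) g=7 f=11, (1,1) g=1 f=9, (1,7) g=7 f=9, (2,3) g=4 f=9, (2,5) g=6 f=9, (2,6) g=7 f=9]; closed=[(0,1), (0,2), (1,2), (1,3), (1,4), (1,5), (1,6)]

step 1: expand (1,2) (f=9, h=7) → closed; open now [(0,0) g=1 f=11, (1,1) g=1 f=9, (1,3) g=3 f=9]
step 2: expand (1,3) (f=9, h=6) → closed; open now [(0,0) g=1 f=11, (1,1) g=1 f=9, (1,4) g=4 f=9, (2,3) g=4 f=9]
step 3: expand (1,4) (f=9, h=5) → closed; open now [(0,0) g=1 f=11, (0,4) g=5 f=11, (1,1) g=1 f=9, (1,5) g=5 f=9, (2,3) g=4 f=9]
step 4: expand (1,5) (f=9, h=4) → closed; open now [(0,0) g=1 f=11, (0,4) g=5 f=11, (0,5) g=6 f=11, (1,1) g=1 f=9, (1,6) g=6 f=9, (2,3) g=4 f=9, (2,5) g=6 f=9]
step 5: expand (1,6) (f=9, h=3) → closed; open now [(0,0) g=1 f=11, (0,4) g=5 f=11, (0,5) g=6 f=11, (0,6) g=7 f=11, (1,1) g=1 f=9, (1,7) g=7 f=9, (2,3) g=4 f=9, (2,5) g=6 f=9, (2,6) g=7 f=9]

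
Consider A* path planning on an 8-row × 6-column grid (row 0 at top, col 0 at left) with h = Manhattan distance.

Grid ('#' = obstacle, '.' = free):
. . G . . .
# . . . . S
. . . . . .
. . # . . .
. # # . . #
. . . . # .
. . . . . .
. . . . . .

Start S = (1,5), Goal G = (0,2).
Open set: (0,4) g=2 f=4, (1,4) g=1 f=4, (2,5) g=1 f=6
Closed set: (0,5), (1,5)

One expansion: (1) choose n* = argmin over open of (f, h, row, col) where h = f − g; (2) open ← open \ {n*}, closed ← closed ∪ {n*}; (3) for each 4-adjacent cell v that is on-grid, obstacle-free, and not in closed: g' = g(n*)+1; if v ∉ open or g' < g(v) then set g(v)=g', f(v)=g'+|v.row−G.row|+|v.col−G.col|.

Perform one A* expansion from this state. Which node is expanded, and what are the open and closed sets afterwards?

step 1: expand (0,4) (f=4, h=2) → closed; open now [(0,3) g=3 f=4, (1,4) g=1 f=4, (2,5) g=1 f=6]

expanded=(0,4); open=[(0,3) g=3 f=4, (1,4) g=1 f=4, (2,5) g=1 f=6]; closed=[(0,4), (0,5), (1,5)]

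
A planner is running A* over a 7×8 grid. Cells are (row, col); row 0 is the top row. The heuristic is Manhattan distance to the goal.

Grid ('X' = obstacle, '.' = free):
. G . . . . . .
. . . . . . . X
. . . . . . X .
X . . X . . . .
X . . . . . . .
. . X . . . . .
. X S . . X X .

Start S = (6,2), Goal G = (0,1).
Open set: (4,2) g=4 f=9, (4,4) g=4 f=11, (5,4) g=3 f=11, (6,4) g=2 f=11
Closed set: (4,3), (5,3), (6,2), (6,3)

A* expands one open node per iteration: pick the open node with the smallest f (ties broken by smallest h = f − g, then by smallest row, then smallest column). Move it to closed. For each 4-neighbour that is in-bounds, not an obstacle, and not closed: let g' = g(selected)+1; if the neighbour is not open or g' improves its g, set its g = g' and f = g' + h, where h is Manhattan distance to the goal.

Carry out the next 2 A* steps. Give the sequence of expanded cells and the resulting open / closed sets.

step 1: expand (4,2) (f=9, h=5) → closed; open now [(3,2) g=5 f=9, (4,1) g=5 f=9, (4,4) g=4 f=11, (5,4) g=3 f=11, (6,4) g=2 f=11]
step 2: expand (3,2) (f=9, h=4) → closed; open now [(2,2) g=6 f=9, (3,1) g=6 f=9, (4,1) g=5 f=9, (4,4) g=4 f=11, (5,4) g=3 f=11, (6,4) g=2 f=11]

order=[(4,2) → (3,2)]; open=[(2,2) g=6 f=9, (3,1) g=6 f=9, (4,1) g=5 f=9, (4,4) g=4 f=11, (5,4) g=3 f=11, (6,4) g=2 f=11]; closed=[(3,2), (4,2), (4,3), (5,3), (6,2), (6,3)]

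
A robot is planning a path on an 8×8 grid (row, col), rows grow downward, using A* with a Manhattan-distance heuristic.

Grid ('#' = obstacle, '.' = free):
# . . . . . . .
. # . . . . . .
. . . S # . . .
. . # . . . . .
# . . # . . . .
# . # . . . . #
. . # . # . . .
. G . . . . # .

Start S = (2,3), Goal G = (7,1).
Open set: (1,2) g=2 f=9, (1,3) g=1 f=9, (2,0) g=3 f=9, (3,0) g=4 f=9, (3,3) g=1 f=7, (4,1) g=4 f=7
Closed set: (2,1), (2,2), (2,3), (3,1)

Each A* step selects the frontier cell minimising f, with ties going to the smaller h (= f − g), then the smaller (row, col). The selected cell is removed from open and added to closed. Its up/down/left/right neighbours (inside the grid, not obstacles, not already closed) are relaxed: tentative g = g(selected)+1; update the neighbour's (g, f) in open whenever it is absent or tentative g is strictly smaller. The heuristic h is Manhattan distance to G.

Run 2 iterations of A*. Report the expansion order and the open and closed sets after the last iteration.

step 1: expand (4,1) (f=7, h=3) → closed; open now [(1,2) g=2 f=9, (1,3) g=1 f=9, (2,0) g=3 f=9, (3,0) g=4 f=9, (3,3) g=1 f=7, (4,2) g=5 f=9, (5,1) g=5 f=7]
step 2: expand (5,1) (f=7, h=2) → closed; open now [(1,2) g=2 f=9, (1,3) g=1 f=9, (2,0) g=3 f=9, (3,0) g=4 f=9, (3,3) g=1 f=7, (4,2) g=5 f=9, (6,1) g=6 f=7]

order=[(4,1) → (5,1)]; open=[(1,2) g=2 f=9, (1,3) g=1 f=9, (2,0) g=3 f=9, (3,0) g=4 f=9, (3,3) g=1 f=7, (4,2) g=5 f=9, (6,1) g=6 f=7]; closed=[(2,1), (2,2), (2,3), (3,1), (4,1), (5,1)]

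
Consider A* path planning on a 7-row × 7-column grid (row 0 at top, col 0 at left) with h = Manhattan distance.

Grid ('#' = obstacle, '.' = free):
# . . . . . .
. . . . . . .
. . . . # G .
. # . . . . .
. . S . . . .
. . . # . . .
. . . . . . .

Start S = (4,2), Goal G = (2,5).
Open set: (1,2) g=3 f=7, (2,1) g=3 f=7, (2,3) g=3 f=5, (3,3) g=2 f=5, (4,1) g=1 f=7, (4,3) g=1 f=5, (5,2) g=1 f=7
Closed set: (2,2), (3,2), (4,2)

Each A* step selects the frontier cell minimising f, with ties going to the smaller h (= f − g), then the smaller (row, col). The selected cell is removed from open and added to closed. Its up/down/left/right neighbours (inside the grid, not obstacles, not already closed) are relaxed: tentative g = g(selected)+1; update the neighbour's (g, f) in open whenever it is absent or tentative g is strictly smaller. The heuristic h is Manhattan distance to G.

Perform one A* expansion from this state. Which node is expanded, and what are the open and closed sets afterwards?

step 1: expand (2,3) (f=5, h=2) → closed; open now [(1,2) g=3 f=7, (1,3) g=4 f=7, (2,1) g=3 f=7, (3,3) g=2 f=5, (4,1) g=1 f=7, (4,3) g=1 f=5, (5,2) g=1 f=7]

expanded=(2,3); open=[(1,2) g=3 f=7, (1,3) g=4 f=7, (2,1) g=3 f=7, (3,3) g=2 f=5, (4,1) g=1 f=7, (4,3) g=1 f=5, (5,2) g=1 f=7]; closed=[(2,2), (2,3), (3,2), (4,2)]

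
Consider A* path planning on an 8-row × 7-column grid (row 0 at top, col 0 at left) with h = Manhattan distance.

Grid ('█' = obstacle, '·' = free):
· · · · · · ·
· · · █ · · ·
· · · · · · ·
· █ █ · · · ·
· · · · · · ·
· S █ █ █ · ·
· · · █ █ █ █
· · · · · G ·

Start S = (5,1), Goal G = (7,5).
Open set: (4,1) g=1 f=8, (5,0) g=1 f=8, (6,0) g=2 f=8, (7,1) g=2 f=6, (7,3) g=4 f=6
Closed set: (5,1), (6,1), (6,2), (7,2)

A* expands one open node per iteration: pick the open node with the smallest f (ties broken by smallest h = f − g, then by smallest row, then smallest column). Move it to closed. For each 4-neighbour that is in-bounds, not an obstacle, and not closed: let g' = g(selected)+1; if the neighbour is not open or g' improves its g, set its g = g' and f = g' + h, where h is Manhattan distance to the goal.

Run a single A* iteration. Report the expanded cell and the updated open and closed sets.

step 1: expand (7,3) (f=6, h=2) → closed; open now [(4,1) g=1 f=8, (5,0) g=1 f=8, (6,0) g=2 f=8, (7,1) g=2 f=6, (7,4) g=5 f=6]

expanded=(7,3); open=[(4,1) g=1 f=8, (5,0) g=1 f=8, (6,0) g=2 f=8, (7,1) g=2 f=6, (7,4) g=5 f=6]; closed=[(5,1), (6,1), (6,2), (7,2), (7,3)]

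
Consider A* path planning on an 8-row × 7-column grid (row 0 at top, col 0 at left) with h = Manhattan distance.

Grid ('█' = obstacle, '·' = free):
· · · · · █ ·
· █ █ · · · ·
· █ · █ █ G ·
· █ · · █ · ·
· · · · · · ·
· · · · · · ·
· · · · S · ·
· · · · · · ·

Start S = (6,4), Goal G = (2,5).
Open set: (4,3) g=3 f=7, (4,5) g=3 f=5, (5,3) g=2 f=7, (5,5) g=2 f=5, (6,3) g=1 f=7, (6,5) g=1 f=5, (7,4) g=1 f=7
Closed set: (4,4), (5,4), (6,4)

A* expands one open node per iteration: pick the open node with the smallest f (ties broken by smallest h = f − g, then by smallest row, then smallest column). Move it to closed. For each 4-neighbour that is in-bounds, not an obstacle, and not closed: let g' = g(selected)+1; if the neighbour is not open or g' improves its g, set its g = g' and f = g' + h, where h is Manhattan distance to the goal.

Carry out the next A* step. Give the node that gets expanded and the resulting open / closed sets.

step 1: expand (4,5) (f=5, h=2) → closed; open now [(3,5) g=4 f=5, (4,3) g=3 f=7, (4,6) g=4 f=7, (5,3) g=2 f=7, (5,5) g=2 f=5, (6,3) g=1 f=7, (6,5) g=1 f=5, (7,4) g=1 f=7]

expanded=(4,5); open=[(3,5) g=4 f=5, (4,3) g=3 f=7, (4,6) g=4 f=7, (5,3) g=2 f=7, (5,5) g=2 f=5, (6,3) g=1 f=7, (6,5) g=1 f=5, (7,4) g=1 f=7]; closed=[(4,4), (4,5), (5,4), (6,4)]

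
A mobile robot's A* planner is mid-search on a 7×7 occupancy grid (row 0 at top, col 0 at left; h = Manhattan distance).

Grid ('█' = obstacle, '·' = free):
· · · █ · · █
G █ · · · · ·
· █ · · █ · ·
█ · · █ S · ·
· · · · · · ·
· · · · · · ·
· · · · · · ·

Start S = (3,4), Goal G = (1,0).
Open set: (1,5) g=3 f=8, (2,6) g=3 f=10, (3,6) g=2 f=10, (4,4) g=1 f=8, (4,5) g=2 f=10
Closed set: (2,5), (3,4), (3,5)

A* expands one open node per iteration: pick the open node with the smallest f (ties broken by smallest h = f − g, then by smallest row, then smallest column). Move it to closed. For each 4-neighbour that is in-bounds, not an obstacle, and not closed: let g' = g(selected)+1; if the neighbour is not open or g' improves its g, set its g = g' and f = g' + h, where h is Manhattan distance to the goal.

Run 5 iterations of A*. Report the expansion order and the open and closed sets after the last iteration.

order=[(1,5) → (1,4) → (1,3) → (1,2) → (4,4)]; open=[(0,2) g=7 f=10, (0,4) g=5 f=10, (0,5) g=4 f=10, (1,6) g=4 f=10, (2,2) g=7 f=10, (2,3) g=6 f=10, (2,6) g=3 f=10, (3,6) g=2 f=10, (4,3) g=2 f=8, (4,5) g=2 f=10, (5,4) g=2 f=10]; closed=[(1,2), (1,3), (1,4), (1,5), (2,5), (3,4), (3,5), (4,4)]

step 1: expand (1,5) (f=8, h=5) → closed; open now [(0,5) g=4 f=10, (1,4) g=4 f=8, (1,6) g=4 f=10, (2,6) g=3 f=10, (3,6) g=2 f=10, (4,4) g=1 f=8, (4,5) g=2 f=10]
step 2: expand (1,4) (f=8, h=4) → closed; open now [(0,4) g=5 f=10, (0,5) g=4 f=10, (1,3) g=5 f=8, (1,6) g=4 f=10, (2,6) g=3 f=10, (3,6) g=2 f=10, (4,4) g=1 f=8, (4,5) g=2 f=10]
step 3: expand (1,3) (f=8, h=3) → closed; open now [(0,4) g=5 f=10, (0,5) g=4 f=10, (1,2) g=6 f=8, (1,6) g=4 f=10, (2,3) g=6 f=10, (2,6) g=3 f=10, (3,6) g=2 f=10, (4,4) g=1 f=8, (4,5) g=2 f=10]
step 4: expand (1,2) (f=8, h=2) → closed; open now [(0,2) g=7 f=10, (0,4) g=5 f=10, (0,5) g=4 f=10, (1,6) g=4 f=10, (2,2) g=7 f=10, (2,3) g=6 f=10, (2,6) g=3 f=10, (3,6) g=2 f=10, (4,4) g=1 f=8, (4,5) g=2 f=10]
step 5: expand (4,4) (f=8, h=7) → closed; open now [(0,2) g=7 f=10, (0,4) g=5 f=10, (0,5) g=4 f=10, (1,6) g=4 f=10, (2,2) g=7 f=10, (2,3) g=6 f=10, (2,6) g=3 f=10, (3,6) g=2 f=10, (4,3) g=2 f=8, (4,5) g=2 f=10, (5,4) g=2 f=10]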